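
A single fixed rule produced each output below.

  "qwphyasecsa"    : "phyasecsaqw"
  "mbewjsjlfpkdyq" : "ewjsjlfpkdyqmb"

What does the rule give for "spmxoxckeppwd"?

Each output is the input with this applied: move the first 2 characters to the end (rotate left by 2).
For "spmxoxckeppwd" the result is "mxoxckeppwdsp".

mxoxckeppwdsp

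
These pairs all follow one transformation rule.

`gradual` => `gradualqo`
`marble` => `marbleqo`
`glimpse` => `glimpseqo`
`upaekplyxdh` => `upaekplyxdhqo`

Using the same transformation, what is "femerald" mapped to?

What's happening: append "qo".
On "femerald" that produces "femeraldqo".

femeraldqo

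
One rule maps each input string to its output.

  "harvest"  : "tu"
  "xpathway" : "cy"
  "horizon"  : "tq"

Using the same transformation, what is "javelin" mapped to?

Rule — shift every letter 2 places forward in the alphabet (wrapping around), then keep one character in every 3, starting at position 3 (positions 3rd, 6th, 9th, ...).
Doing the same to "javelin": "xk".

xk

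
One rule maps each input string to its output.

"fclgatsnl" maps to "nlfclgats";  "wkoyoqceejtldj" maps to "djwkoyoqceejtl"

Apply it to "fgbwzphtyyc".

The rule is to move the last 2 characters to the front (rotate right by 2).
So "fgbwzphtyyc" becomes "ycfgbwzphty".

ycfgbwzphty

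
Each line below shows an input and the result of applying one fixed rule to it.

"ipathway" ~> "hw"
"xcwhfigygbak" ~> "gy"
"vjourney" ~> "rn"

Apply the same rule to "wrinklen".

The transformation: swap the front and back halves of the string, then keep only the first 2 characters.
Starting from "wrinklen": after the first operation, "klenwrin"; after the second, "kl".
(Check on "xcwhfigygbak": → "gygbakxcwhfi" → "gy" ✓)

kl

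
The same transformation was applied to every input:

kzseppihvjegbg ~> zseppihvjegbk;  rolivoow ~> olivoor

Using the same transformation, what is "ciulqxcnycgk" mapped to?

iulqxcnycgc

Rule — delete the last character, then move the first character to the end.
Starting from "ciulqxcnycgk": after the first operation, "ciulqxcnycg"; after the second, "iulqxcnycgc".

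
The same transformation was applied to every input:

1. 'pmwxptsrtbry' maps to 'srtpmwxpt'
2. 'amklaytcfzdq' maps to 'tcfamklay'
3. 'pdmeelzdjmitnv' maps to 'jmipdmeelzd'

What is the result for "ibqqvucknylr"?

cknibqqvu

In each case the input is transformed by: delete the last 3 characters, then move the last 3 characters to the front (rotate right by 3).
For "ibqqvucknylr" the result is "cknibqqvu".
(Check on "pmwxptsrtbry": → "pmwxptsrt" → "srtpmwxpt" ✓)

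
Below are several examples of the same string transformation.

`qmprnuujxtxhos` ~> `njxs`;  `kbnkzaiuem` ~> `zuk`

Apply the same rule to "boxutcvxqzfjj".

txfb

The transformation: move the first 2 characters to the end (rotate left by 2), then keep one character in every 3, starting at position 3 (positions 3rd, 6th, 9th, ...).
For "boxutcvxqzfjj", step one produces "xutcvxqzfjjbo"; step two turns that into "txfb".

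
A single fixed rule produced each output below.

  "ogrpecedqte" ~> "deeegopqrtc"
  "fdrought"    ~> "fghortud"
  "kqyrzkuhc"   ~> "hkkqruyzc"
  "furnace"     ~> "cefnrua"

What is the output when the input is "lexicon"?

What's happening: sort the characters into alphabetical order, then move the first character to the end.
So "lexicon" becomes "eilnoxc".

eilnoxc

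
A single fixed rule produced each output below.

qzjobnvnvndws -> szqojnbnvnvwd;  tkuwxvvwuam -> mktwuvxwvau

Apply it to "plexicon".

Each output is the input with this applied: swap each adjacent pair of characters (1↔2, 3↔4, ...), then move the last character to the front.
On "plexicon" that produces "olpxecin".

olpxecin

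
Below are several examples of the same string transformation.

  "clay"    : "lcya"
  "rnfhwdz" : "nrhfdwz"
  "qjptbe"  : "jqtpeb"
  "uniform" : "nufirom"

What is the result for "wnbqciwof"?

nwqbicowf

In each case the input is transformed by: swap each adjacent pair of characters (1↔2, 3↔4, ...).
On "wnbqciwof" that produces "nwqbicowf".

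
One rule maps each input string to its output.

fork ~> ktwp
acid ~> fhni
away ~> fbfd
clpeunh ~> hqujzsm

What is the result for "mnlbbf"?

Rule — shift every letter 5 places forward in the alphabet (wrapping around).
Doing the same to "mnlbbf": "rsqggk".

rsqggk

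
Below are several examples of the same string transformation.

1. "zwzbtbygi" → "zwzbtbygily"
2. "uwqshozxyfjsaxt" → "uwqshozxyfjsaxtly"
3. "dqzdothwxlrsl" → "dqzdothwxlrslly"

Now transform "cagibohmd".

cagibohmdly

Rule — append "ly".
So "cagibohmd" becomes "cagibohmdly".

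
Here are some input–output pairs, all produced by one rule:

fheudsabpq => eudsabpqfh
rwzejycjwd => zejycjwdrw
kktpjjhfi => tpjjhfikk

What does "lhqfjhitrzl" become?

What's happening: move the first 2 characters to the end (rotate left by 2).
"lhqfjhitrzl" → "qfjhitrzllh".

qfjhitrzllh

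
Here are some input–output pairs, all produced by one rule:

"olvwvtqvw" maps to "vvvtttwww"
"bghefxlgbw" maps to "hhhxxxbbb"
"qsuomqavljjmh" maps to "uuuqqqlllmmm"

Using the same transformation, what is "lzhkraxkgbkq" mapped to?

Looking at the pairs, the operation is to keep one character in every 3, starting at position 3 (positions 3rd, 6th, 9th, ...), then repeat every character 3 times.
For "lzhkraxkgbkq" the result is "hhhaaagggqqq".

hhhaaagggqqq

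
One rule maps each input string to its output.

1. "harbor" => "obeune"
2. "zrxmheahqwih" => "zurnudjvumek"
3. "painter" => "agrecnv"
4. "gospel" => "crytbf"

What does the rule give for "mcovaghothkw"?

intubguxjzpb

The transformation: move the first 3 characters to the end (rotate left by 3), then shift every letter 13 places forward in the alphabet (wrapping around) — i.e. ROT13.
On "mcovaghothkw": the first step gives "vaghothkwmco", and the second then gives "intubguxjzpb".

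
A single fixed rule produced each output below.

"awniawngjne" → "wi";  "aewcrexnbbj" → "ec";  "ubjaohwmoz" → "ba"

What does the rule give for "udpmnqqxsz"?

dm

In each case the input is transformed by: keep every other character starting from the second (positions 2nd, 4th, 6th, ...), then delete the last 3 characters.
For "udpmnqqxsz", step one produces "dmqxz"; step two turns that into "dm".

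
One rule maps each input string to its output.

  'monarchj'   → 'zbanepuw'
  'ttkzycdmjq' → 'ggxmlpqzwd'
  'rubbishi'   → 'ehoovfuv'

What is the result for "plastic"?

What's happening: shift every letter 13 places forward in the alphabet (wrapping around) — i.e. ROT13.
For "plastic" the result is "cynfgvp".

cynfgvp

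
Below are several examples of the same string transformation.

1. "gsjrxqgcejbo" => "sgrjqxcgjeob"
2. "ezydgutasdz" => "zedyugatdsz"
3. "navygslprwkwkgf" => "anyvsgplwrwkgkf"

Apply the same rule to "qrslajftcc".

Each output is the input with this applied: swap each adjacent pair of characters (1↔2, 3↔4, ...).
For "qrslajftcc" the result is "rqlsjatfcc".

rqlsjatfcc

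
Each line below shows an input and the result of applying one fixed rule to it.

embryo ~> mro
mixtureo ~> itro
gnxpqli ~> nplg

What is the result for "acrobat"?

coaa

The pattern: move the first character to the end, then keep every other character starting from the first (positions 1st, 3rd, 5th, ...).
Working it through for "acrobat": intermediate "crobata", final "coaa".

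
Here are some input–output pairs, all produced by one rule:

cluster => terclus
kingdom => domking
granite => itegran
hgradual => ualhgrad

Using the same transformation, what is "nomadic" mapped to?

dicnoma

In each case the input is transformed by: move the last 3 characters to the front (rotate right by 3).
So "nomadic" becomes "dicnoma".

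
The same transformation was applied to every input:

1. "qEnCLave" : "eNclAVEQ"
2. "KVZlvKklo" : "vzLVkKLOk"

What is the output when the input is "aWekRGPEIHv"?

wEKrgpeihVA

The rule is to flip the case of every letter, then move the first character to the end.
For "aWekRGPEIHv", step one produces "AwEKrgpeihV"; step two turns that into "wEKrgpeihVA".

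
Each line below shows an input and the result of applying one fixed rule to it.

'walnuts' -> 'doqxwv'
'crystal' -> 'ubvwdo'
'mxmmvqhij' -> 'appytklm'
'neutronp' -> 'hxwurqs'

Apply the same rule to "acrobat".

What's happening: shift every letter 3 places forward in the alphabet (wrapping around), then delete the first character.
"acrobat" → "dfuredw" → "furedw".
(Check on "neutronp": → "qhxwurqs" → "hxwurqs" ✓)

furedw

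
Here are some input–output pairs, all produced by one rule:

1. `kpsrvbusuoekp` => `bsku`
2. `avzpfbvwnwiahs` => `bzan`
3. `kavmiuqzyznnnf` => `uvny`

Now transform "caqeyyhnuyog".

The transformation: keep one character in every 3, starting at position 3 (positions 3rd, 6th, 9th, ...), then swap each adjacent pair of characters (1↔2, 3↔4, ...).
Working it through for "caqeyyhnuyog": intermediate "qyug", final "yqgu".

yqgu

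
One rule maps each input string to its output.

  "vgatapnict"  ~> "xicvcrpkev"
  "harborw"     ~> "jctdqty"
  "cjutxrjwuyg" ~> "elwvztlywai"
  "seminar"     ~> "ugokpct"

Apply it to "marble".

octdng

The transformation: shift every letter 2 places forward in the alphabet (wrapping around).
So "marble" becomes "octdng".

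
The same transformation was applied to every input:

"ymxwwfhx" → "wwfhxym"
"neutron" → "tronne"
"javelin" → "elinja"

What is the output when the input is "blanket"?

nketbl

Each output is the input with this applied: move the first 2 characters to the end (rotate left by 2), then delete the first character.
Working it through for "blanket": intermediate "anketbl", final "nketbl".
(Check on "ymxwwfhx": → "xwwfhxym" → "wwfhxym" ✓)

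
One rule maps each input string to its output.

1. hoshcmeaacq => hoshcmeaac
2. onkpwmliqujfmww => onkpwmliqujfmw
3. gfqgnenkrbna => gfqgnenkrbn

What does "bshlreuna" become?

bshlreun

Rule — delete the last character.
Doing the same to "bshlreuna": "bshlreun".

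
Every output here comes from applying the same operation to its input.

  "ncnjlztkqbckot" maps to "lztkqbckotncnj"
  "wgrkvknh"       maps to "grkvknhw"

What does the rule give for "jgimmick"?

The transformation: move the last 3 characters to the front (rotate right by 3), then swap the front and back halves of the string.
Applying that to "jgimmick" gives "gimmickj".

gimmickj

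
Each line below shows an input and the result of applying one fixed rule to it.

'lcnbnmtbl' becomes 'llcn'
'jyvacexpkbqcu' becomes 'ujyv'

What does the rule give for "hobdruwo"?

ohob

Looking at the pairs, the operation is to move the last character to the front, then keep only the first 4 characters.
For "hobdruwo", step one produces "ohobdruw"; step two turns that into "ohob".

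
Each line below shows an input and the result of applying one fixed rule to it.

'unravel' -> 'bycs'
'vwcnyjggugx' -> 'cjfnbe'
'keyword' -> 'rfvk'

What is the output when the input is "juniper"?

quwy

What's happening: shift every letter 7 places forward in the alphabet (wrapping around), then keep every other character starting from the first (positions 1st, 3rd, 5th, ...).
Starting from "juniper": after the first operation, "qbupwly"; after the second, "quwy".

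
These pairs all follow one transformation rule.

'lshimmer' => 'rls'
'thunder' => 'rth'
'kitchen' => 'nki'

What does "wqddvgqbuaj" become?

jwq

The rule is to move the last character to the front, then keep only the first 3 characters.
"wqddvgqbuaj" → "jwqddvgqbua" → "jwq".
(Check on "thunder": → "rthunde" → "rth" ✓)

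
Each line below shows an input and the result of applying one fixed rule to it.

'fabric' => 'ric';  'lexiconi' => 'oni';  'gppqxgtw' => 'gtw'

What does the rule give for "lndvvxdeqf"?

eqf

The pattern: keep only the last 3 characters.
So "lndvvxdeqf" becomes "eqf".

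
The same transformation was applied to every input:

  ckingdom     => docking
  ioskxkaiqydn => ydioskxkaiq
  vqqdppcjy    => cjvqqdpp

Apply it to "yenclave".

The transformation: delete the last character, then move the last 2 characters to the front (rotate right by 2).
Starting from "yenclave": after the first operation, "yenclav"; after the second, "avyencl".
(Check on "ioskxkaiqydn": → "ioskxkaiqyd" → "ydioskxkaiq" ✓)

avyencl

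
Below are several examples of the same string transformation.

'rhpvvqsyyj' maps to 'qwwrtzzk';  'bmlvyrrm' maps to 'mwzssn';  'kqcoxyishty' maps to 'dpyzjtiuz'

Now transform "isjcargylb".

Looking at the pairs, the operation is to delete the first 2 characters, then shift every letter 1 place forward in the alphabet (wrapping around).
Starting from "isjcargylb": after the first operation, "jcargylb"; after the second, "kdbshzmc".

kdbshzmc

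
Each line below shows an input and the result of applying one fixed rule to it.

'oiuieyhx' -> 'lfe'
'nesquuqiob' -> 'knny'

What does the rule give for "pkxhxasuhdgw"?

mepa

The transformation: keep one character in every 3, starting at position 1 (positions 1st, 4th, 7th, ...), then shift every letter 3 places backward in the alphabet (wrapping around).
Applying both steps to "pkxhxasuhdgw": "phsd", then "mepa".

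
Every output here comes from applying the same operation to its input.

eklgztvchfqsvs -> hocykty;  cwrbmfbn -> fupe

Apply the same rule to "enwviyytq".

hzlbt

The transformation: keep every other character starting from the first (positions 1st, 3rd, 5th, ...), then shift every letter 3 places forward in the alphabet (wrapping around).
Working it through for "enwviyytq": intermediate "ewiyq", final "hzlbt".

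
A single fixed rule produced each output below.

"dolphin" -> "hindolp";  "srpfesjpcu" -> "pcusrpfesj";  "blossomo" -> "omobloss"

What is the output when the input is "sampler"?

lersamp

Rule — move the last 3 characters to the front (rotate right by 3).
For "sampler" the result is "lersamp".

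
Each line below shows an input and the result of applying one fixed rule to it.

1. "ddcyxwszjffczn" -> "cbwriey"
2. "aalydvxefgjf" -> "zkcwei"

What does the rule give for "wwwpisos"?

vvhn

The transformation: shift every letter 1 place backward in the alphabet (wrapping around), then keep every other character starting from the first (positions 1st, 3rd, 5th, ...).
Working it through for "wwwpisos": intermediate "vvvohrnr", final "vvhn".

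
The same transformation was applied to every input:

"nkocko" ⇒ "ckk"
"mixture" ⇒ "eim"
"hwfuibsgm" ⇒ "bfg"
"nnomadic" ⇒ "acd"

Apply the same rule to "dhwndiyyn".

Rule — sort the characters into alphabetical order, then keep only the first 3 characters.
"dhwndiyyn" → "ddhinnwyy" → "ddh".
(Check on "mixture": → "eimrtux" → "eim" ✓)

ddh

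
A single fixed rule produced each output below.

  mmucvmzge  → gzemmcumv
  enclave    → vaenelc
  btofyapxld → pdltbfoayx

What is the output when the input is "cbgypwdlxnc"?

The pattern: swap each adjacent pair of characters (1↔2, 3↔4, ...), then move the last 3 characters to the front (rotate right by 3).
So "cbgypwdlxnc" becomes "nxcbcygwpld".

nxcbcygwpld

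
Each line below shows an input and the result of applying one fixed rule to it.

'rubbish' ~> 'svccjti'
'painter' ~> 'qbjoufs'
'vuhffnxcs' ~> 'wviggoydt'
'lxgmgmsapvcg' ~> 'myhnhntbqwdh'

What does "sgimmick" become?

thjnnjdl

Each output is the input with this applied: shift every letter 1 place forward in the alphabet (wrapping around).
Doing the same to "sgimmick": "thjnnjdl".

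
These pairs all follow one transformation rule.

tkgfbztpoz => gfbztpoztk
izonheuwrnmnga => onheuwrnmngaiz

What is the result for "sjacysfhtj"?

acysfhtjsj

Looking at the pairs, the operation is to move the first 2 characters to the end (rotate left by 2).
Applying that to "sjacysfhtj" gives "acysfhtjsj".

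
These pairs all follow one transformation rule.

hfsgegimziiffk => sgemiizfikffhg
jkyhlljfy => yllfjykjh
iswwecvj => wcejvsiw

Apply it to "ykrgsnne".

rnsenkyg

Looking at the pairs, the operation is to swap each adjacent pair of characters (1↔2, 3↔4, ...), then move the first 3 characters to the end (rotate left by 3).
Applying both steps to "ykrgsnne": "kygrnsen", then "rnsenkyg".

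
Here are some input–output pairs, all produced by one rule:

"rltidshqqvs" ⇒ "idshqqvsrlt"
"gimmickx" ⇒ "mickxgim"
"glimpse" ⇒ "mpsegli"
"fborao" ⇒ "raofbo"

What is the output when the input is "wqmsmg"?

smgwqm

The pattern: move the first 3 characters to the end (rotate left by 3).
So "wqmsmg" becomes "smgwqm".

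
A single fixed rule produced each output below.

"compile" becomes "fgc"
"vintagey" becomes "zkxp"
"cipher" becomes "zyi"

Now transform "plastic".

cjz

The pattern: shift every letter 9 places backward in the alphabet (wrapping around), then keep every other character starting from the second (positions 2nd, 4th, 6th, ...).
Applying both steps to "plastic": "gcrjkzt", then "cjz".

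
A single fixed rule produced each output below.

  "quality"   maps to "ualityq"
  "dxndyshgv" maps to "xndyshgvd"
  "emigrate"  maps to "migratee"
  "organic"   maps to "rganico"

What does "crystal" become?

rystalc

The rule is to move the first character to the end.
Applying that to "crystal" gives "rystalc".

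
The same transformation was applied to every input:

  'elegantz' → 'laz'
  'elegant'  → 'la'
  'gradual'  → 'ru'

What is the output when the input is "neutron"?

er

The rule is to keep one character in every 3, starting at position 2 (positions 2nd, 5th, 8th, ...).
Doing the same to "neutron": "er".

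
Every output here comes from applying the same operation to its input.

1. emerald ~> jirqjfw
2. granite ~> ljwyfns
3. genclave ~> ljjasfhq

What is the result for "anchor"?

Each output is the input with this applied: take characters alternately from the front and the back (1st, last, 2nd, 2nd-last, ...), then shift every letter 5 places forward in the alphabet (wrapping around).
Applying that to "anchor" gives "fwsthm".

fwsthm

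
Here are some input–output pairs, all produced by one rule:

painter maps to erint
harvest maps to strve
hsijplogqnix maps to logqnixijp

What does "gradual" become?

aladu

The pattern: delete the first 2 characters, then move the first 3 characters to the end (rotate left by 3).
For "gradual", step one produces "adual"; step two turns that into "aladu".
(Check on "hsijplogqnix": → "ijplogqnix" → "logqnixijp" ✓)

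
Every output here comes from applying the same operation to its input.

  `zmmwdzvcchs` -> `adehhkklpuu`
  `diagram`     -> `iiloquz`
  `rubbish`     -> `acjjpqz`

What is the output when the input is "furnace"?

Each output is the input with this applied: shift every letter 8 places forward in the alphabet (wrapping around), then sort the characters into alphabetical order.
On "furnace" that produces "cikmnvz".

cikmnvz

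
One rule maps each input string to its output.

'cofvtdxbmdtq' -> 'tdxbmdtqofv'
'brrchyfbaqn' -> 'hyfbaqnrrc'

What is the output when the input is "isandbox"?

dboxsan

Looking at the pairs, the operation is to delete the first character, then move the first 3 characters to the end (rotate left by 3).
"isandbox" → "sandbox" → "dboxsan".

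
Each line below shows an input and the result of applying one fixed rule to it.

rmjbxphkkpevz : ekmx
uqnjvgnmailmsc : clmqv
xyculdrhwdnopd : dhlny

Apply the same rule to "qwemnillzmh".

Each output is the input with this applied: keep one character in every 3, starting at position 2 (positions 2nd, 5th, 8th, ...), then sort the characters into alphabetical order.
Working it through for "qwemnillzmh": intermediate "wnlh", final "hlnw".

hlnw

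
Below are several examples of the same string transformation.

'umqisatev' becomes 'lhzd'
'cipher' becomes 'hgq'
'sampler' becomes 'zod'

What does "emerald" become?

In each case the input is transformed by: shift every letter 1 place backward in the alphabet (wrapping around), then keep every other character starting from the second (positions 2nd, 4th, 6th, ...).
So "emerald" becomes "lqk".

lqk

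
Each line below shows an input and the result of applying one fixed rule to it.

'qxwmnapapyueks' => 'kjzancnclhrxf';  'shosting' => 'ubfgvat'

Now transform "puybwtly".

Rule — delete the first character, then shift every letter 13 places forward in the alphabet (wrapping around) — i.e. ROT13.
Starting from "puybwtly": after the first operation, "uybwtly"; after the second, "hlojgyl".
(Check on "shosting": → "hosting" → "ubfgvat" ✓)

hlojgyl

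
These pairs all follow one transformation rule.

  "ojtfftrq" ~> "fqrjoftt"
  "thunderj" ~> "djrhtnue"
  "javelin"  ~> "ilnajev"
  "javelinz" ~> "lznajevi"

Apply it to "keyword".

Looking at the pairs, the operation is to swap each adjacent pair of characters (1↔2, 3↔4, ...), then move the last 3 characters to the front (rotate right by 3).
For "keyword", step one produces "ekwyrod"; step two turns that into "rodekwy".

rodekwy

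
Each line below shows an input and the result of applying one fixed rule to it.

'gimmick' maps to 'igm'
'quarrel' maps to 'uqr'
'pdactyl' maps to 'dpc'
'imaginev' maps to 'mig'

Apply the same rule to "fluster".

Rule — swap each adjacent pair of characters (1↔2, 3↔4, ...), then keep only the first 3 characters.
"fluster" → "lfsuetr" → "lfs".

lfs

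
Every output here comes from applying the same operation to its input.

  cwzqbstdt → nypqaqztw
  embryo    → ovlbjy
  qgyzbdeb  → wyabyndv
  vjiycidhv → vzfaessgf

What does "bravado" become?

Rule — move the first 3 characters to the end (rotate left by 3), then shift every letter 3 places backward in the alphabet (wrapping around).
For "bravado", step one produces "vadobra"; step two turns that into "sxalyox".

sxalyox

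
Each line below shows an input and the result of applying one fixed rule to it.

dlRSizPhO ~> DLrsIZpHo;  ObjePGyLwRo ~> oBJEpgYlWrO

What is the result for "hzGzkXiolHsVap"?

What's happening: flip the case of every letter.
Applying that to "hzGzkXiolHsVap" gives "HZgZKxIOLhSvAP".

HZgZKxIOLhSvAP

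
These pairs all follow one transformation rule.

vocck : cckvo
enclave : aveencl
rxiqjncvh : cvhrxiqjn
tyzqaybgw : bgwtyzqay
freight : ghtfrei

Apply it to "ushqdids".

idsushqd

The pattern: move the last 3 characters to the front (rotate right by 3).
So "ushqdids" becomes "idsushqd".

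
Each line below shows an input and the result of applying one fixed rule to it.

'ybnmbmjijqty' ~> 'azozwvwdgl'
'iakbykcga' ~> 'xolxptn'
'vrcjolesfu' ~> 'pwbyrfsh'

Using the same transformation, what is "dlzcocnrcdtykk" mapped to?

mpbpaepqglxx

Looking at the pairs, the operation is to shift every letter 13 places forward in the alphabet (wrapping around) — i.e. ROT13, then delete the first 2 characters.
Working it through for "dlzcocnrcdtykk": intermediate "qympbpaepqglxx", final "mpbpaepqglxx".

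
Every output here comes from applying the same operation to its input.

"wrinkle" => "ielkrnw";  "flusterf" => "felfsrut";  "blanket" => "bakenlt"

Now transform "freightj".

fehgjitr

The rule is to sort the characters into alphabetical order, then swap each adjacent pair of characters (1↔2, 3↔4, ...).
Working it through for "freightj": intermediate "efghijrt", final "fehgjitr".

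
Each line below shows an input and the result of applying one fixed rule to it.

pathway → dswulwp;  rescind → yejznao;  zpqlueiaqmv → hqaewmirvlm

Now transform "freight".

ecdpbna

Looking at the pairs, the operation is to move the first 3 characters to the end (rotate left by 3), then shift every letter 4 places backward in the alphabet (wrapping around).
For "freight" the result is "ecdpbna".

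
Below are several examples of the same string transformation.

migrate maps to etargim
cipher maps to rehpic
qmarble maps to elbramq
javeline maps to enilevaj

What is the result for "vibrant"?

tnarbiv

Rule — reverse the string.
On "vibrant" that produces "tnarbiv".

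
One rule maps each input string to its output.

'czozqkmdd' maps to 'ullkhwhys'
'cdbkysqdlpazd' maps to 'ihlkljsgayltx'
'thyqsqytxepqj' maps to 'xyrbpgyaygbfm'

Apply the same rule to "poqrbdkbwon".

ewvxwyzjlsj

The rule is to shift every letter 8 places forward in the alphabet (wrapping around), then move the last 3 characters to the front (rotate right by 3).
"poqrbdkbwon" → "xwyzjlsjewv" → "ewvxwyzjlsj".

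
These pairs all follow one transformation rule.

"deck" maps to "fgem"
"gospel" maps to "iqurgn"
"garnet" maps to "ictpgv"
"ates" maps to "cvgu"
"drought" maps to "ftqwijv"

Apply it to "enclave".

Each output is the input with this applied: shift every letter 2 places forward in the alphabet (wrapping around).
Applying that to "enclave" gives "gpencxg".

gpencxg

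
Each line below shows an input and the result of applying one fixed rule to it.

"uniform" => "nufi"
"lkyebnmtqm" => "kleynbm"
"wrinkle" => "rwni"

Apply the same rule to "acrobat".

Rule — delete the last 3 characters, then swap each adjacent pair of characters (1↔2, 3↔4, ...).
For "acrobat", step one produces "acro"; step two turns that into "caor".

caor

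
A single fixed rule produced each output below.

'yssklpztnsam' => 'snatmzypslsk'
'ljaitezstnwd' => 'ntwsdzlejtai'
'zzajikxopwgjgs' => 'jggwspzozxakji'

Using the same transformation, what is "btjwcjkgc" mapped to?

The rule is to move the last 3 characters to the front (rotate right by 3), then take characters alternately from the front and the back (1st, last, 2nd, 2nd-last, ...).
Starting from "btjwcjkgc": after the first operation, "kgcbtjwcj"; after the second, "kjgccwbjt".

kjgccwbjt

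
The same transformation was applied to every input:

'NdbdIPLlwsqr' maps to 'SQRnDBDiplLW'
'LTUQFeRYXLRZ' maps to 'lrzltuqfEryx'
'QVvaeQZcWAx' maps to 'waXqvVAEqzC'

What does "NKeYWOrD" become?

Rule — move the last 3 characters to the front (rotate right by 3), then flip the case of every letter.
"NKeYWOrD" → "oRdnkEyw".

oRdnkEyw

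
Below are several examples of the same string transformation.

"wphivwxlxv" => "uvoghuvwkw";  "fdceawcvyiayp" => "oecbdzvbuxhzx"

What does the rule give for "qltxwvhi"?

hpkswvug

The rule is to shift every letter 1 place backward in the alphabet (wrapping around), then move the last character to the front.
"qltxwvhi" → "pkswvugh" → "hpkswvug".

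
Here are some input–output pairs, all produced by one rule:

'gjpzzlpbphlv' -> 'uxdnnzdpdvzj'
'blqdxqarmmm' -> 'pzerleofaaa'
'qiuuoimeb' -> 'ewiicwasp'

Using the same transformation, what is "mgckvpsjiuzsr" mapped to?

auqyjdgxwingf

The transformation: shift every letter 12 places backward in the alphabet (wrapping around).
Applying that to "mgckvpsjiuzsr" gives "auqyjdgxwingf".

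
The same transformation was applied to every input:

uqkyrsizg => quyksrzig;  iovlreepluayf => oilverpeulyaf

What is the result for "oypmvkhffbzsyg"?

In each case the input is transformed by: swap each adjacent pair of characters (1↔2, 3↔4, ...).
For "oypmvkhffbzsyg" the result is "yompkvfhbfszgy".

yompkvfhbfszgy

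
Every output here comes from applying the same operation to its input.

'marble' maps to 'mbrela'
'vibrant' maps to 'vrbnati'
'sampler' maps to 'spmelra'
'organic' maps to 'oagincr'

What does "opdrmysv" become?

ordymvsp

In each case the input is transformed by: swap each adjacent pair of characters (1↔2, 3↔4, ...), then move the first character to the end.
On "opdrmysv" that produces "ordymvsp".
(Check on "sampler": → "aspmelr" → "spmelra" ✓)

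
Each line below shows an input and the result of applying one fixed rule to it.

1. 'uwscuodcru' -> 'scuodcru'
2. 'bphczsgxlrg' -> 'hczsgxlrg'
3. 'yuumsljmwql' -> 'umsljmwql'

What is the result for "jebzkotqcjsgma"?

bzkotqcjsgma

Looking at the pairs, the operation is to delete the first 2 characters.
For "jebzkotqcjsgma" the result is "bzkotqcjsgma".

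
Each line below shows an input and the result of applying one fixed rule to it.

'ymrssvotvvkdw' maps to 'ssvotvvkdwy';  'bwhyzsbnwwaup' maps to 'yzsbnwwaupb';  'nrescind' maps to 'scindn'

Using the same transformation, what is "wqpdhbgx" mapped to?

dhbgxw

Each output is the input with this applied: move the first 3 characters to the end (rotate left by 3), then delete the last 2 characters.
"wqpdhbgx" → "dhbgxwqp" → "dhbgxw".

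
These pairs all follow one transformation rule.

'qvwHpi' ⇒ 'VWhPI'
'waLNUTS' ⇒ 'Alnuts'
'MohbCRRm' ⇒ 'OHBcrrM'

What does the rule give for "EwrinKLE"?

Each output is the input with this applied: delete the first character, then flip the case of every letter.
So "EwrinKLE" becomes "WRINkle".

WRINkle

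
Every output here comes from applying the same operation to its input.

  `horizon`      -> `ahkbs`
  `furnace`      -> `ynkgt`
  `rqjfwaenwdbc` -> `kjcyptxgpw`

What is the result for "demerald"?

The transformation: shift every letter 7 places backward in the alphabet (wrapping around), then delete the last 2 characters.
Working it through for "demerald": intermediate "wxfxktew", final "wxfxkt".

wxfxkt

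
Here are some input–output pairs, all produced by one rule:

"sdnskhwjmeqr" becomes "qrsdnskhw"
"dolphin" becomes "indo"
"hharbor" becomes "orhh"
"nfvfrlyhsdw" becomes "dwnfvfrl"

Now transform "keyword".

rdke

The pattern: move the last 2 characters to the front (rotate right by 2), then delete the last 3 characters.
Applying that to "keyword" gives "rdke".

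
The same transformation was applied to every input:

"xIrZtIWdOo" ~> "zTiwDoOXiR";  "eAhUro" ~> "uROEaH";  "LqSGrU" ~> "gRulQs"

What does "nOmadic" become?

ADICNoM

What's happening: move the first 3 characters to the end (rotate left by 3), then flip the case of every letter.
So "nOmadic" becomes "ADICNoM".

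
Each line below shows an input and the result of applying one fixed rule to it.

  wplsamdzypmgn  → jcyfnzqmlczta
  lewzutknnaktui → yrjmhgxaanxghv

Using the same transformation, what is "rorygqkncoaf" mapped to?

ebeltdxapbns

The pattern: shift every letter 13 places forward in the alphabet (wrapping around) — i.e. ROT13.
On "rorygqkncoaf" that produces "ebeltdxapbns".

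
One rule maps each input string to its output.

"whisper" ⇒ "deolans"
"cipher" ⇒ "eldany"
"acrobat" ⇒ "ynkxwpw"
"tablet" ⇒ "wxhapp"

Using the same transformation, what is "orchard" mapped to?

Looking at the pairs, the operation is to move the first character to the end, then shift every letter 4 places backward in the alphabet (wrapping around).
On "orchard": the first step gives "rchardo", and the second then gives "nydwnzk".
(Check on "cipher": → "ipherc" → "eldany" ✓)

nydwnzk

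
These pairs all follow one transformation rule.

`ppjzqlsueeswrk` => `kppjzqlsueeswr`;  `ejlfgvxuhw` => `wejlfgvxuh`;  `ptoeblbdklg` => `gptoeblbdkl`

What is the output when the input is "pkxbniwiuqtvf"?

fpkxbniwiuqtv

In each case the input is transformed by: move the last character to the front.
Applying that to "pkxbniwiuqtvf" gives "fpkxbniwiuqtv".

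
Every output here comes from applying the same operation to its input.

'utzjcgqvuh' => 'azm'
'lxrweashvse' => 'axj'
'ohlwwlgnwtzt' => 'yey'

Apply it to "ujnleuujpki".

upn

In each case the input is transformed by: shift every letter 5 places forward in the alphabet (wrapping around), then keep only the last 3 characters.
Working it through for "ujnleuujpki": intermediate "zosqjzzoupn", final "upn".
(Check on "ohlwwlgnwtzt": → "tmqbbqlsbyey" → "yey" ✓)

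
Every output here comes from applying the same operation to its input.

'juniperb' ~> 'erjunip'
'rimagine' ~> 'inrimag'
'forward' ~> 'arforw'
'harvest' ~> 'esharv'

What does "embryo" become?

The transformation: delete the last character, then move the last 2 characters to the front (rotate right by 2).
Working it through for "embryo": intermediate "embry", final "ryemb".
(Check on "juniperb": → "juniper" → "erjunip" ✓)

ryemb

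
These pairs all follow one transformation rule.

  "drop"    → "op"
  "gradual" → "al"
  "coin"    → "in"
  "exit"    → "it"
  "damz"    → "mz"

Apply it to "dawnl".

What's happening: keep only the last 2 characters.
Doing the same to "dawnl": "nl".

nl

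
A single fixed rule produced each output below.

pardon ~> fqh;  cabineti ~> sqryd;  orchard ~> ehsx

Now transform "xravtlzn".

The rule is to shift every letter 10 places backward in the alphabet (wrapping around), then delete the last 3 characters.
On "xravtlzn": the first step gives "nhqljbpd", and the second then gives "nhqlj".

nhqlj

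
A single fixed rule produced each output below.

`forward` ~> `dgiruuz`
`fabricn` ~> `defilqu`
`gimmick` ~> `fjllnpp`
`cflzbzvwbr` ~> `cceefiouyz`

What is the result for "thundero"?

Each output is the input with this applied: shift every letter 3 places forward in the alphabet (wrapping around), then sort the characters into alphabetical order.
Applying that to "thundero" gives "ghkqruwx".

ghkqruwx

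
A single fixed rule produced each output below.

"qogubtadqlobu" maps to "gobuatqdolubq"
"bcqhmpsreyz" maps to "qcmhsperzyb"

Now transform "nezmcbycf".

zecmybfcn

The pattern: move the first character to the end, then swap each adjacent pair of characters (1↔2, 3↔4, ...).
"nezmcbycf" → "ezmcbycfn" → "zecmybfcn".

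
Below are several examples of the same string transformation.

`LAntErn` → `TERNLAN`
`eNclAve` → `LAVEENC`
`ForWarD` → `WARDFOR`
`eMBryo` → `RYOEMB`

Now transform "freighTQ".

IGHTQFRE

In each case the input is transformed by: move the first 3 characters to the end (rotate left by 3), then convert every letter to uppercase.
On "freighTQ": the first step gives "ighTQfre", and the second then gives "IGHTQFRE".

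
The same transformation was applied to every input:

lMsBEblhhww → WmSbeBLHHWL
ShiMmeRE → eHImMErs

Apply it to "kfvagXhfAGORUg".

GFVAGxHFagoruK

What's happening: swap the first and last characters, then flip the case of every letter.
Working it through for "kfvagXhfAGORUg": intermediate "gfvagXhfAGORUk", final "GFVAGxHFagoruK".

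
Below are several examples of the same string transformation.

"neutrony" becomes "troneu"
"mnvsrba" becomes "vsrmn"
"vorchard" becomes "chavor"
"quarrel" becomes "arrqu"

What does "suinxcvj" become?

nxcsui

The transformation: delete the last 2 characters, then move the last 3 characters to the front (rotate right by 3).
Doing the same to "suinxcvj": "nxcsui".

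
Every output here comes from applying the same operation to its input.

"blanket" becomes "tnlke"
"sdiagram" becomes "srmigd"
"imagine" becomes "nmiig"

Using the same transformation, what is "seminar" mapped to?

What's happening: sort the characters into reverse alphabetical order, then delete the last 2 characters.
"seminar" → "srnmiea" → "srnmi".

srnmi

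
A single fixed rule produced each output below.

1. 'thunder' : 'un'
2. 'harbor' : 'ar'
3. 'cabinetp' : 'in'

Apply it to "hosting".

Each output is the input with this applied: move the last 3 characters to the front (rotate right by 3), then keep only the last 2 characters.
Starting from "hosting": after the first operation, "inghost"; after the second, "st".

st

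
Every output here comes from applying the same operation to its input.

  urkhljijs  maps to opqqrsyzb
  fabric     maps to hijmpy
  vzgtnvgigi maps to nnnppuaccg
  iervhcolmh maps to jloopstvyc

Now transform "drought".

The pattern: sort the characters into alphabetical order, then shift every letter 7 places forward in the alphabet (wrapping around).
Applying both steps to "drought": "dghortu", then "knovyab".

knovyab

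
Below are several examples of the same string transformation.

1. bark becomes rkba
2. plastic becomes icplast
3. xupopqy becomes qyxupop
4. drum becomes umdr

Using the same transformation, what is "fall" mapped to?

llfa

In each case the input is transformed by: move the last 2 characters to the front (rotate right by 2).
Doing the same to "fall": "llfa".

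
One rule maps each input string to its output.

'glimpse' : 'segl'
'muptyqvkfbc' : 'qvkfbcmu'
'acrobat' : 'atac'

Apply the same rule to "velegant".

Looking at the pairs, the operation is to move the first 2 characters to the end (rotate left by 2), then delete the first 3 characters.
Working it through for "velegant": intermediate "legantve", final "antve".

antve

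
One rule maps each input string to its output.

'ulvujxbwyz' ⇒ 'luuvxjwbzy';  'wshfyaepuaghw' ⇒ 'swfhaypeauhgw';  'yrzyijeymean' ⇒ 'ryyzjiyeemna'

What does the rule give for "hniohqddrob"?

Each output is the input with this applied: swap each adjacent pair of characters (1↔2, 3↔4, ...).
On "hniohqddrob" that produces "nhoiqhddorb".

nhoiqhddorb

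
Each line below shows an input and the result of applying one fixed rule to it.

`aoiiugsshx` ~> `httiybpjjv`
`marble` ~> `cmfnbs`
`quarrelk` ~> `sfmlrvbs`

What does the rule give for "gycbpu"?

What's happening: swap the front and back halves of the string, then shift every letter 1 place forward in the alphabet (wrapping around).
"gycbpu" → "bpugyc" → "cqvhzd".

cqvhzd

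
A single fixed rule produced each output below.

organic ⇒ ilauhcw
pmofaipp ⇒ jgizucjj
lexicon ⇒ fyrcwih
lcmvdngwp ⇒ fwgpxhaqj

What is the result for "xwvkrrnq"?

Looking at the pairs, the operation is to shift every letter 6 places backward in the alphabet (wrapping around).
On "xwvkrrnq" that produces "rqpellhk".

rqpellhk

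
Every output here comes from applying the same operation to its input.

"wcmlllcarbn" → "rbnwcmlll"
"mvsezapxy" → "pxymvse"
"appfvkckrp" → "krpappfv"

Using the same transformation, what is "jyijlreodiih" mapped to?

iihjyijlre

The transformation: move the last 3 characters to the front (rotate right by 3), then delete the last 2 characters.
Applying that to "jyijlreodiih" gives "iihjyijlre".
(Check on "wcmlllcarbn": → "rbnwcmlllca" → "rbnwcmlll" ✓)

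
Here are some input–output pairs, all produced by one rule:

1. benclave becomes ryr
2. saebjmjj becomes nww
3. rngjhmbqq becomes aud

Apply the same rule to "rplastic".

Each output is the input with this applied: keep one character in every 3, starting at position 2 (positions 2nd, 5th, 8th, ...), then shift every letter 13 places forward in the alphabet (wrapping around) — i.e. ROT13.
On "rplastic": the first step gives "psc", and the second then gives "cfp".

cfp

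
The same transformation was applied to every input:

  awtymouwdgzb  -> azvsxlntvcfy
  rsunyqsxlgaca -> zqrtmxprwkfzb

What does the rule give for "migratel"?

Each output is the input with this applied: shift every letter 1 place backward in the alphabet (wrapping around), then move the last character to the front.
"migratel" → "lhfqzsdk" → "klhfqzsd".

klhfqzsd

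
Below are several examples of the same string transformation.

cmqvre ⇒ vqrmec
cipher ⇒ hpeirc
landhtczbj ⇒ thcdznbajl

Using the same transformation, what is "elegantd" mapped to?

agnetlde

Each output is the input with this applied: swap the front and back halves of the string, then take characters alternately from the front and the back (1st, last, 2nd, 2nd-last, ...).
Applying both steps to "elegantd": "antdeleg", then "agnetlde".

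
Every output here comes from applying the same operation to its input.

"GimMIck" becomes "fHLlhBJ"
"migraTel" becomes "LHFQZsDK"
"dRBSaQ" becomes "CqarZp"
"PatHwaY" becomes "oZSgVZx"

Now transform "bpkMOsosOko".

AOJlnRNRnJN

The pattern: shift every letter 1 place backward in the alphabet (wrapping around), then flip the case of every letter.
On "bpkMOsosOko": the first step gives "aojLNrnrNjn", and the second then gives "AOJlnRNRnJN".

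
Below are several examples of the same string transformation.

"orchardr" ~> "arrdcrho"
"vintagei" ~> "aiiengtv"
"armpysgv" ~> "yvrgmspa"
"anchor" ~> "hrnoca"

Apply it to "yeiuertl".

The transformation: take characters alternately from the front and the back (1st, last, 2nd, 2nd-last, ...), then swap the first and last characters.
For "yeiuertl", step one produces "yletirue"; step two turns that into "eletiruy".

eletiruy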